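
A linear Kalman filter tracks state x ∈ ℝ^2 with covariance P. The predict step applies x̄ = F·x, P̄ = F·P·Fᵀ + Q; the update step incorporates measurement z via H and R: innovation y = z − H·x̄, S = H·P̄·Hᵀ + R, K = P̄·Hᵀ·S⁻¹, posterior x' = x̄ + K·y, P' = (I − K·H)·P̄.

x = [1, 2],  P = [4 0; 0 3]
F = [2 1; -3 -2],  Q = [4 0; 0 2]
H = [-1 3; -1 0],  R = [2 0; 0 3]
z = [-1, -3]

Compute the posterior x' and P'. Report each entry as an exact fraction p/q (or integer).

x' = [6612/4261, 443/4261]
P' = [6888/4261 2070/4261; 2070/4261 1550/4261]

x̄ = F·x = [4, -7]
P̄ = F·P·Fᵀ + Q = [23 -30; -30 50]
y = z − H·x̄ = [24, 1]
S = H·P̄·Hᵀ + R = [655 113; 113 26]
K = P̄·Hᵀ·S⁻¹ = [-339/4261 -2296/4261; 1290/4261 -690/4261]
x' = x̄ + K·y = [6612/4261, 443/4261]
P' = (I − K·H)·P̄ = [6888/4261 2070/4261; 2070/4261 1550/4261]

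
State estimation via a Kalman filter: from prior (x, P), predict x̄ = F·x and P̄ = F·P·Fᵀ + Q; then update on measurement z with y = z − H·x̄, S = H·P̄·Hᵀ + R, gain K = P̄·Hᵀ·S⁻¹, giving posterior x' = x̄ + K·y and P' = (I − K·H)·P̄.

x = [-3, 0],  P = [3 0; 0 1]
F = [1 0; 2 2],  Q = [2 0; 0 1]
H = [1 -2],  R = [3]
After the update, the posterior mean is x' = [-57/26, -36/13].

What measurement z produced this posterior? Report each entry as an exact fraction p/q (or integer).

x̄ = F·x = [-3, -6]
P̄ = F·P·Fᵀ + Q = [5 6; 6 17]
S = H·P̄·Hᵀ + R = [52]
K = P̄·Hᵀ·S⁻¹ = [-7/52; -7/13]
x' − x̄ = [21/26, 42/13] = K·y
y = (KᵀK)⁻¹·Kᵀ·(x' − x̄) = [-6]
z = y + H·x̄ = [-6] + [9] = [3]

z = [3]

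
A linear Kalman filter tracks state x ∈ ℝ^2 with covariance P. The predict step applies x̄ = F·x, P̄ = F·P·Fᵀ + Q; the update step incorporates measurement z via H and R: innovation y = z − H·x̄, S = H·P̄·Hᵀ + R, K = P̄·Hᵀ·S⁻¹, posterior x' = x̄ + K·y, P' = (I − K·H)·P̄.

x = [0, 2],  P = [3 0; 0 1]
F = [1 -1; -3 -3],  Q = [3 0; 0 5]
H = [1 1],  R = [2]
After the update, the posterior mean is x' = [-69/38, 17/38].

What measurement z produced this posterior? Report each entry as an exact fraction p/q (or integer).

z = [-1]

x̄ = F·x = [-2, -6]
P̄ = F·P·Fᵀ + Q = [7 -6; -6 41]
S = H·P̄·Hᵀ + R = [38]
K = P̄·Hᵀ·S⁻¹ = [1/38; 35/38]
x' − x̄ = [7/38, 245/38] = K·y
y = (KᵀK)⁻¹·Kᵀ·(x' − x̄) = [7]
z = y + H·x̄ = [7] + [-8] = [-1]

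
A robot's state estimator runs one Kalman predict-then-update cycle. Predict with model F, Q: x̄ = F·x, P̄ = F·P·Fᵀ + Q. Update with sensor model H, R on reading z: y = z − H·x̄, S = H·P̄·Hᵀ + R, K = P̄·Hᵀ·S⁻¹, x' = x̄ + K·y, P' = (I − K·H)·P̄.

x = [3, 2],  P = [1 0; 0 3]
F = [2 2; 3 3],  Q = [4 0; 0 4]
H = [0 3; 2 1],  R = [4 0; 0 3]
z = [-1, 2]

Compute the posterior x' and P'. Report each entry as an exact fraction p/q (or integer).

x̄ = F·x = [10, 15]
P̄ = F·P·Fᵀ + Q = [20 24; 24 40]
y = z − H·x̄ = [-46, -33]
S = H·P̄·Hᵀ + R = [364 264; 264 219]
K = P̄·Hᵀ·S⁻¹ = [-94/835 1072/2505; 254/835 88/2505]
x' = x̄ + K·y = [882/835, -127/835]
P' = (I − K·H)·P̄ = [1796/2505 -376/2505; -376/2505 1016/2505]

x' = [882/835, -127/835]
P' = [1796/2505 -376/2505; -376/2505 1016/2505]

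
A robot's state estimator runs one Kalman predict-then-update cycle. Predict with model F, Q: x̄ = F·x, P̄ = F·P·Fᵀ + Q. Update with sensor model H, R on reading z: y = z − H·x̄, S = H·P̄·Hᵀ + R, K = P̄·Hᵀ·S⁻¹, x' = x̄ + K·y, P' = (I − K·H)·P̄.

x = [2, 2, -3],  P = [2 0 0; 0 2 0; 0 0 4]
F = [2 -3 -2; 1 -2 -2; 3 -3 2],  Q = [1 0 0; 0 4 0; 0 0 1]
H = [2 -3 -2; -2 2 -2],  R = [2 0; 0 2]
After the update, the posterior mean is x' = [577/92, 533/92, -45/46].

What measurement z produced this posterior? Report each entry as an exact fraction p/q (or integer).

z = [-3, 1]

x̄ = F·x = [4, 4, -6]
P̄ = F·P·Fᵀ + Q = [43 32 14; 32 30 2; 14 2 53]
S = H·P̄·Hᵀ + R = [184 184; 184 346]
K = P̄·Hᵀ·S⁻¹ = [-329/2484 -2/27; -2227/7452 11/81; -643/3726 -23/81]
x' − x̄ = [209/92, 165/92, 231/46] = K·y
y = (KᵀK)⁻¹·Kᵀ·(x' − x̄) = [-11, -11]
z = y + H·x̄ = [-11, -11] + [8, 12] = [-3, 1]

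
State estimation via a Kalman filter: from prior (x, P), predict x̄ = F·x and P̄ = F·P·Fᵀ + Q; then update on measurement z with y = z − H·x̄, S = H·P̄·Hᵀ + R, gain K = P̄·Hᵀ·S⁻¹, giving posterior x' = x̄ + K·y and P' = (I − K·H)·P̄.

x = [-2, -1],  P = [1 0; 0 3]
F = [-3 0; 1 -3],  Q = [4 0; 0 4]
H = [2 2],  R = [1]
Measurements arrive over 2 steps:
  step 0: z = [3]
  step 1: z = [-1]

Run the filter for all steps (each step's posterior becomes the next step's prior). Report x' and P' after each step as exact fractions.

step 0: x̄ = F·x = [6, 1]
step 0: P̄ = F·P·Fᵀ + Q = [13 -3; -3 32]
step 0: y = z − H·x̄ = [-11]
step 0: S = H·P̄·Hᵀ + R = [157]
step 0: K = P̄·Hᵀ·S⁻¹ = [20/157; 58/157]
step 0: x' = x̄ + K·y = [722/157, -481/157]
step 0: P' = (I − K·H)·P̄ = [1641/157 -1631/157; -1631/157 1660/157]
step 1: x̄ = F·x = [-2166/157, 2165/157]
step 1: P̄ = F·P·Fᵀ + Q = [15397/157 -19602/157; -19602/157 26995/157]
step 1: y = z − H·x̄ = [-155/157]
step 1: S = H·P̄·Hᵀ + R = [12909/157]
step 1: K = P̄·Hᵀ·S⁻¹ = [-8410/12909; 14786/12909]
step 1: x' = x̄ + K·y = [-169792/12909, 163415/12909]
step 1: P' = (I − K·H)·P̄ = [815489/12909 -819694/12909; -819694/12909 827087/12909]

step 0: x' = [722/157, -481/157], P' = [1641/157 -1631/157; -1631/157 1660/157]
step 1: x' = [-169792/12909, 163415/12909], P' = [815489/12909 -819694/12909; -819694/12909 827087/12909]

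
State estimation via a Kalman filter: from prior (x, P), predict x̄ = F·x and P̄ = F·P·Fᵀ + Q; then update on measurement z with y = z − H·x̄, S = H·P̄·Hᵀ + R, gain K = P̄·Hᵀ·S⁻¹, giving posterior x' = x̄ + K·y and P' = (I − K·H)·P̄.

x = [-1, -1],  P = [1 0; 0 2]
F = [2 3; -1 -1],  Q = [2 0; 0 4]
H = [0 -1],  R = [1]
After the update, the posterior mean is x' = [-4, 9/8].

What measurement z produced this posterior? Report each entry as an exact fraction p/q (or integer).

z = [-1]

x̄ = F·x = [-5, 2]
P̄ = F·P·Fᵀ + Q = [24 -8; -8 7]
S = H·P̄·Hᵀ + R = [8]
K = P̄·Hᵀ·S⁻¹ = [1; -7/8]
x' − x̄ = [1, -7/8] = K·y
y = (KᵀK)⁻¹·Kᵀ·(x' − x̄) = [1]
z = y + H·x̄ = [1] + [-2] = [-1]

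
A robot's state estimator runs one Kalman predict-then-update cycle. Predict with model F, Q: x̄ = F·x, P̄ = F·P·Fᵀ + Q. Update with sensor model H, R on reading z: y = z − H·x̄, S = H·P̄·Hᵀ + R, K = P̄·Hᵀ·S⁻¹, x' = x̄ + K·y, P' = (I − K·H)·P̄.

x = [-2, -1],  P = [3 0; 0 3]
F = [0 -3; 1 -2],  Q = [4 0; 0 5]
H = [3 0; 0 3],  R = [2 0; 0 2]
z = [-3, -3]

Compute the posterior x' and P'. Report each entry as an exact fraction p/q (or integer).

x' = [-11883/12449, -12816/12449]
P' = [2726/12449 36/12449; 36/12449 2704/12449]

x̄ = F·x = [3, 0]
P̄ = F·P·Fᵀ + Q = [31 18; 18 20]
y = z − H·x̄ = [-12, -3]
S = H·P̄·Hᵀ + R = [281 162; 162 182]
K = P̄·Hᵀ·S⁻¹ = [4089/12449 54/12449; 54/12449 4056/12449]
x' = x̄ + K·y = [-11883/12449, -12816/12449]
P' = (I − K·H)·P̄ = [2726/12449 36/12449; 36/12449 2704/12449]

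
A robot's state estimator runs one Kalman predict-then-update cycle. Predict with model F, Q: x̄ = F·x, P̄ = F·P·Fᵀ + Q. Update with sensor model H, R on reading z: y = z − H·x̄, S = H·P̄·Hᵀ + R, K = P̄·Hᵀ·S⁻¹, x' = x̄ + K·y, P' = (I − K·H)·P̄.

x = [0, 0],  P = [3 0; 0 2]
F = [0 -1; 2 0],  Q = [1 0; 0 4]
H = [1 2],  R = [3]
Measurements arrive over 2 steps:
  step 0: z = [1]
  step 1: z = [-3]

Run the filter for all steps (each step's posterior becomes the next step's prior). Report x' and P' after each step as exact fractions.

step 0: x̄ = F·x = [0, 0]
step 0: P̄ = F·P·Fᵀ + Q = [3 0; 0 16]
step 0: y = z − H·x̄ = [1]
step 0: S = H·P̄·Hᵀ + R = [70]
step 0: K = P̄·Hᵀ·S⁻¹ = [3/70; 16/35]
step 0: x' = x̄ + K·y = [3/70, 16/35]
step 0: P' = (I − K·H)·P̄ = [201/70 -48/35; -48/35 48/35]
step 1: x̄ = F·x = [-16/35, 3/35]
step 1: P̄ = F·P·Fᵀ + Q = [83/35 96/35; 96/35 542/35]
step 1: y = z − H·x̄ = [-19/7]
step 1: S = H·P̄·Hᵀ + R = [548/7]
step 1: K = P̄·Hᵀ·S⁻¹ = [55/548; 59/137]
step 1: x' = x̄ + K·y = [-1999/2740, -742/685]
step 1: P' = (I − K·H)·P̄ = [4337/2740 -439/685; -439/685 662/685]

step 0: x' = [3/70, 16/35], P' = [201/70 -48/35; -48/35 48/35]
step 1: x' = [-1999/2740, -742/685], P' = [4337/2740 -439/685; -439/685 662/685]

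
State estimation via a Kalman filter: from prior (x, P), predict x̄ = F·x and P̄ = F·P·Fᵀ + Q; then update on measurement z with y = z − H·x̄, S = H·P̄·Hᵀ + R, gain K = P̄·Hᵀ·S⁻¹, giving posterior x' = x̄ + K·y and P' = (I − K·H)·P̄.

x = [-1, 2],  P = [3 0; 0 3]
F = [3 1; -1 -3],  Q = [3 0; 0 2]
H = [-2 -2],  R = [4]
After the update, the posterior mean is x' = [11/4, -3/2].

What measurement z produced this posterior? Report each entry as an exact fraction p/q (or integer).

x̄ = F·x = [-1, -5]
P̄ = F·P·Fᵀ + Q = [33 -18; -18 32]
S = H·P̄·Hᵀ + R = [120]
K = P̄·Hᵀ·S⁻¹ = [-1/4; -7/30]
x' − x̄ = [15/4, 7/2] = K·y
y = (KᵀK)⁻¹·Kᵀ·(x' − x̄) = [-15]
z = y + H·x̄ = [-15] + [12] = [-3]

z = [-3]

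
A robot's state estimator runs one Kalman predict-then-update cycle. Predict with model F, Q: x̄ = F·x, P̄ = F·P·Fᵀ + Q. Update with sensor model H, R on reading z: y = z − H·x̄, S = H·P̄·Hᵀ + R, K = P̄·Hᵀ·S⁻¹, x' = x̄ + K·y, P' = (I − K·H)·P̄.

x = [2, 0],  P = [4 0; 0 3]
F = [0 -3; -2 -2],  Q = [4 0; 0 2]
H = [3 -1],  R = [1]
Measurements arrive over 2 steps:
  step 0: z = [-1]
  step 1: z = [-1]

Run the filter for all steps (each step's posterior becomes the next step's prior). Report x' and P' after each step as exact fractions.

step 0: x̄ = F·x = [0, -4]
step 0: P̄ = F·P·Fᵀ + Q = [31 18; 18 30]
step 0: y = z − H·x̄ = [-5]
step 0: S = H·P̄·Hᵀ + R = [202]
step 0: K = P̄·Hᵀ·S⁻¹ = [75/202; 12/101]
step 0: x' = x̄ + K·y = [-375/202, -464/101]
step 0: P' = (I − K·H)·P̄ = [637/202 918/101; 918/101 2742/101]
step 1: x̄ = F·x = [1392/101, 1303/101]
step 1: P̄ = F·P·Fᵀ + Q = [25082/101 21960/101; 21960/101 19788/101]
step 1: y = z − H·x̄ = [-2974/101]
step 1: S = H·P̄·Hᵀ + R = [113867/101]
step 1: K = P̄·Hᵀ·S⁻¹ = [53286/113867; 46092/113867]
step 1: x' = x̄ + K·y = [300/113867, 111793/113867]
step 1: P' = (I − K·H)·P̄ = [164498/113867 440208/113867; 440208/113867 1274532/113867]

step 0: x' = [-375/202, -464/101], P' = [637/202 918/101; 918/101 2742/101]
step 1: x' = [300/113867, 111793/113867], P' = [164498/113867 440208/113867; 440208/113867 1274532/113867]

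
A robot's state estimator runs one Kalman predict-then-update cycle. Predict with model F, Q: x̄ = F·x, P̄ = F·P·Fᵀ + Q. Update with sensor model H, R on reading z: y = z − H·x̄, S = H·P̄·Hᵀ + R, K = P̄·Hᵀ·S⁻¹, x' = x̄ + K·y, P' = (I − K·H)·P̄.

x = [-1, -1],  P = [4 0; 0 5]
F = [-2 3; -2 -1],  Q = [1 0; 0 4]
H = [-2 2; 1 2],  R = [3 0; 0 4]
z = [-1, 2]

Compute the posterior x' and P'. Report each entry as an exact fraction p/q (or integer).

x̄ = F·x = [-1, 3]
P̄ = F·P·Fᵀ + Q = [62 1; 1 25]
y = z − H·x̄ = [-9, -3]
S = H·P̄·Hᵀ + R = [343 -26; -26 170]
K = P̄·Hᵀ·S⁻¹ = [-9538/28817 9390/28817; 4743/28817 18741/57634]
x' = x̄ + K·y = [28855/28817, 31305/57634]
P' = (I − K·H)·P̄ = [22058/28817 7751/28817; 7751/28817 29731/57634]

x' = [28855/28817, 31305/57634]
P' = [22058/28817 7751/28817; 7751/28817 29731/57634]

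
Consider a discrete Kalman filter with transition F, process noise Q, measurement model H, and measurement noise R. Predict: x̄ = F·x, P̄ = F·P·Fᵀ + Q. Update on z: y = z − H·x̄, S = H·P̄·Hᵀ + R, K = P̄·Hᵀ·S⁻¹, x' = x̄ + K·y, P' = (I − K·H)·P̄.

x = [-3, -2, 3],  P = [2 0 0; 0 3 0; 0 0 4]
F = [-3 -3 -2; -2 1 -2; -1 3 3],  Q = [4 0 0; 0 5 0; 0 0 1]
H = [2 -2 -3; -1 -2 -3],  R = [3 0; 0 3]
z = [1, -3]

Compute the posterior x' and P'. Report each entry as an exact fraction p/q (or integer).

x̄ = F·x = [9, -2, 6]
P̄ = F·P·Fᵀ + Q = [65 19 -45; 19 32 -11; -45 -11 66]
y = z − H·x̄ = [-3, 20]
S = H·P̄·Hᵀ + R = [1241 557; 557 464]
K = P̄·Hᵀ·S⁻¹ = [29168/88525 -28909/88525; 10366/88525 -21983/88525; -16819/88525 -4803/88525]
x' = x̄ + K·y = [131041/88525, -647808/88525, 485547/88525]
P' = (I − K·H)·P̄ = [58077/88525 32349/88525 -12016/88525; 32349/88525 1661088/88525 -1096192/88525; -12016/88525 -1096192/88525 739603/88525]

x' = [131041/88525, -647808/88525, 485547/88525]
P' = [58077/88525 32349/88525 -12016/88525; 32349/88525 1661088/88525 -1096192/88525; -12016/88525 -1096192/88525 739603/88525]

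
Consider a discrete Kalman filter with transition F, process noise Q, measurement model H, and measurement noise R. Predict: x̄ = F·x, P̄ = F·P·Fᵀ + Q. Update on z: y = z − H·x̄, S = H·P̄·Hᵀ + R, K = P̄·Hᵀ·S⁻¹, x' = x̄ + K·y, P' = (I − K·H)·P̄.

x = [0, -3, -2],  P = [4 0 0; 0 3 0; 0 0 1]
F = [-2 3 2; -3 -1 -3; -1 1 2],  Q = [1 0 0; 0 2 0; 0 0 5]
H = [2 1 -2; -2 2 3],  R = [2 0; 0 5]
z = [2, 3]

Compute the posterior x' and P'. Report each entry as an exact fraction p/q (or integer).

x' = [-343309/40123, 170102/40123, -296376/40123]
P' = [814917/40123 -225540/40123 685653/40123; -225540/40123 93042/40123 -191338/40123; 685653/40123 -191338/40123 587139/40123]

x̄ = F·x = [-13, 9, -7]
P̄ = F·P·Fᵀ + Q = [48 9 21; 9 50 3; 21 3 16]
y = z − H·x̄ = [5, -20]
S = H·P̄·Hᵀ + R = [164 37; 37 253]
K = P̄·Hᵀ·S⁻¹ = [16494/40123 -4791/40123; 12319/40123 12630/40123; 2845/40123 1487/40123]
x' = x̄ + K·y = [-343309/40123, 170102/40123, -296376/40123]
P' = (I − K·H)·P̄ = [814917/40123 -225540/40123 685653/40123; -225540/40123 93042/40123 -191338/40123; 685653/40123 -191338/40123 587139/40123]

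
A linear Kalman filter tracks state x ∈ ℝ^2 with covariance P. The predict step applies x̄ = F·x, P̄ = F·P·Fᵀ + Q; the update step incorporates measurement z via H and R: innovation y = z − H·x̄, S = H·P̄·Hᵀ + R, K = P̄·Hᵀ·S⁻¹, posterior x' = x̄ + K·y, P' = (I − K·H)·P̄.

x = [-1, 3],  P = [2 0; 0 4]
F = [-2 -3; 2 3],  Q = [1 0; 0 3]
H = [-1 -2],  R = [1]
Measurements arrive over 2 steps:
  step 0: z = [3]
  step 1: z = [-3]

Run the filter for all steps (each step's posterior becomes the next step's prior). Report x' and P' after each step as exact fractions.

step 0: x̄ = F·x = [-7, 7]
step 0: P̄ = F·P·Fᵀ + Q = [45 -44; -44 47]
step 0: y = z − H·x̄ = [10]
step 0: S = H·P̄·Hᵀ + R = [58]
step 0: K = P̄·Hᵀ·S⁻¹ = [43/58; -25/29]
step 0: x' = x̄ + K·y = [12/29, -47/29]
step 0: P' = (I − K·H)·P̄ = [761/58 -201/29; -201/29 113/29]
step 1: x̄ = F·x = [117/29, -117/29]
step 1: P̄ = F·P·Fᵀ + Q = [156/29 -127/29; -127/29 214/29]
step 1: y = z − H·x̄ = [-204/29]
step 1: S = H·P̄·Hᵀ + R = [533/29]
step 1: K = P̄·Hᵀ·S⁻¹ = [98/533; -301/533]
step 1: x' = x̄ + K·y = [1461/533, -33/533]
step 1: P' = (I − K·H)·P̄ = [2536/533 -1317/533; -1317/533 809/533]

step 0: x' = [12/29, -47/29], P' = [761/58 -201/29; -201/29 113/29]
step 1: x' = [1461/533, -33/533], P' = [2536/533 -1317/533; -1317/533 809/533]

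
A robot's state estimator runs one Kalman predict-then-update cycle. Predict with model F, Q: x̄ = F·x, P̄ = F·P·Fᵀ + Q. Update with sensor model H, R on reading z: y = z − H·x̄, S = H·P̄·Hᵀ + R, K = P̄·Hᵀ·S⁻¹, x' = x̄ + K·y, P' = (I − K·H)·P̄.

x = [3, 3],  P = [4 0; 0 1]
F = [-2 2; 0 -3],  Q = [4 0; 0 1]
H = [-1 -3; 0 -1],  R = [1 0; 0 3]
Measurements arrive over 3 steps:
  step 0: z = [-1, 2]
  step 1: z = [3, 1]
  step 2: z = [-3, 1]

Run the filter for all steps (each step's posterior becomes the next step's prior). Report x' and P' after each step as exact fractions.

step 0: x' = [1890/451, -545/451], P' = [5784/451 -1854/451; -1854/451 642/451]
step 1: x' = [-265522/120701, -30137/120701], P' = [2576572/120701 -832284/120701; -832284/120701 281139/120701]
step 2: x' = [22586614/3707387, -47259935/48196031], P' = [86436096/3707387 -27947106/3707387; -27947106/3707387 122376444/48196031]

step 0: x̄ = F·x = [0, -9]
step 0: P̄ = F·P·Fᵀ + Q = [24 -6; -6 10]
step 0: y = z − H·x̄ = [-28, -7]
step 0: S = H·P̄·Hᵀ + R = [79 24; 24 13]
step 0: K = P̄·Hᵀ·S⁻¹ = [-222/451 618/451; -72/451 -214/451]
step 0: x' = x̄ + K·y = [1890/451, -545/451]
step 0: P' = (I − K·H)·P̄ = [5784/451 -1854/451; -1854/451 642/451]
step 1: x̄ = F·x = [-4870/451, 1635/451]
step 1: P̄ = F·P·Fᵀ + Q = [42340/451 -14976/451; -14976/451 6229/451]
step 1: y = z − H·x̄ = [1388/451, 2086/451]
step 1: S = H·P̄·Hᵀ + R = [8996/451 3711/451; 3711/451 7582/451]
step 1: K = P̄·Hᵀ·S⁻¹ = [-79720/120701 277428/120701; -11133/120701 -93713/120701]
step 1: x' = x̄ + K·y = [-265522/120701, -30137/120701]
step 1: P' = (I − K·H)·P̄ = [2576572/120701 -832284/120701; -832284/120701 281139/120701]
step 2: x̄ = F·x = [470770/120701, 90411/120701]
step 2: P̄ = F·P·Fᵀ + Q = [18571920/120701 -6680538/120701; -6680538/120701 2650952/120701]
step 2: y = z − H·x̄ = [379900/120701, 211112/120701]
step 2: S = H·P̄·Hᵀ + R = [2467961/120701 1272318/120701; 1272318/120701 3013055/120701]
step 2: K = P̄·Hᵀ·S⁻¹ = [-2594778/3707387 9315702/3707387; -3816954/48196031 -40792148/48196031]
step 2: x' = x̄ + K·y = [22586614/3707387, -47259935/48196031]
step 2: P' = (I − K·H)·P̄ = [86436096/3707387 -27947106/3707387; -27947106/3707387 122376444/48196031]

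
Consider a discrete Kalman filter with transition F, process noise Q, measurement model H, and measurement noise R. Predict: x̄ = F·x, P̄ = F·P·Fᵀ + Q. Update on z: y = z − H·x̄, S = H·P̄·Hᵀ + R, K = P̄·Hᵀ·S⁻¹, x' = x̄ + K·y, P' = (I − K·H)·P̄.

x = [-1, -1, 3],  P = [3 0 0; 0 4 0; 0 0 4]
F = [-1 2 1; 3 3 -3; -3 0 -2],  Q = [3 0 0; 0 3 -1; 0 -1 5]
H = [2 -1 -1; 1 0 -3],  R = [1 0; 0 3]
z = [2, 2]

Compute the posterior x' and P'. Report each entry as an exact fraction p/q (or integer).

x̄ = F·x = [2, -15, -3]
P̄ = F·P·Fᵀ + Q = [26 3 1; 3 102 -4; 1 -4 48]
y = z − H·x̄ = [-20, -9]
S = H·P̄·Hᵀ + R = [231 174; 174 455]
K = P̄·Hᵀ·S⁻¹ = [5946/24943 -1013/24943; -44470/74829 6491/24943; 1924/24943 -8575/24943]
x' = x̄ + K·y = [-59917/24943, -408292/74829, -36134/24943]
P' = (I − K·H)·P̄ = [386409/24943 637056/24943 129816/24943; 637056/24943 3249223/74829 205861/24943; 129816/24943 205861/24943 51847/24943]

x' = [-59917/24943, -408292/74829, -36134/24943]
P' = [386409/24943 637056/24943 129816/24943; 637056/24943 3249223/74829 205861/24943; 129816/24943 205861/24943 51847/24943]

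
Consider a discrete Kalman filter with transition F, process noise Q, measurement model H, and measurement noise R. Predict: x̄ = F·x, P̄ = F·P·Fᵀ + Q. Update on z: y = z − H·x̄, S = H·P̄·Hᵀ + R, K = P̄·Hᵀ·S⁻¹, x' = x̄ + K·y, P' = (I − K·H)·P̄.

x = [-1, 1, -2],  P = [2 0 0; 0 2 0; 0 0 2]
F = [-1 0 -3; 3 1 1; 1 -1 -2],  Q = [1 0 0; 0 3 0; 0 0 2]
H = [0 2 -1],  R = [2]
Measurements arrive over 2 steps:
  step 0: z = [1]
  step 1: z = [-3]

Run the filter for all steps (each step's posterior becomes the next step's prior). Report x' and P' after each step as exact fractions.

step 0: x' = [219/58, 43/58, 39/58], P' = [320/29 77/29 171/29; 77/29 100/29 175/29; 171/29 175/29 357/29]
step 1: x' = [128415/28426, 43027/28426, 84889/14213], P' = [370923/28426 118125/14213 247189/14213; 118125/14213 132446/14213 252980/14213; 247189/14213 252980/14213 510504/14213]

step 0: x̄ = F·x = [7, -4, 2]
step 0: P̄ = F·P·Fᵀ + Q = [21 -12 10; -12 25 0; 10 0 14]
step 0: y = z − H·x̄ = [11]
step 0: S = H·P̄·Hᵀ + R = [116]
step 0: K = P̄·Hᵀ·S⁻¹ = [-17/58; 25/58; -7/58]
step 0: x' = x̄ + K·y = [219/58, 43/58, 39/58]
step 0: P' = (I − K·H)·P̄ = [320/29 77/29 171/29; 77/29 100/29 175/29; 171/29 175/29 357/29]
step 1: x̄ = F·x = [-168/29, 739/58, 49/29]
step 1: P̄ = F·P·Fᵀ + Q = [4588/29 -4343/29 2253/29; -4343/29 5262/29 -1388/29; 2253/29 -1388/29 1768/29]
step 1: y = z − H·x̄ = [-777/29]
step 1: S = H·P̄·Hᵀ + R = [28426/29]
step 1: K = P̄·Hᵀ·S⁻¹ = [-10939/28426; 5956/14213; -2272/14213]
step 1: x' = x̄ + K·y = [128415/28426, 43027/28426, 84889/14213]
step 1: P' = (I − K·H)·P̄ = [370923/28426 118125/14213 247189/14213; 118125/14213 132446/14213 252980/14213; 247189/14213 252980/14213 510504/14213]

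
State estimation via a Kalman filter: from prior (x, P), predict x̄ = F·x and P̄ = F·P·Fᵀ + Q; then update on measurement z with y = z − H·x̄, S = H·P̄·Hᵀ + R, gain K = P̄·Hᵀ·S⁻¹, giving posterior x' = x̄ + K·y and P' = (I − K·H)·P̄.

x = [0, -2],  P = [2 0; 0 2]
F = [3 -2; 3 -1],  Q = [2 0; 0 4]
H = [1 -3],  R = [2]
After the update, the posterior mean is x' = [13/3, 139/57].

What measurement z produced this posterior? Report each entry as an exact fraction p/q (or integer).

z = [-3]

x̄ = F·x = [4, 2]
P̄ = F·P·Fᵀ + Q = [28 22; 22 24]
S = H·P̄·Hᵀ + R = [114]
K = P̄·Hᵀ·S⁻¹ = [-1/3; -25/57]
x' − x̄ = [1/3, 25/57] = K·y
y = (KᵀK)⁻¹·Kᵀ·(x' − x̄) = [-1]
z = y + H·x̄ = [-1] + [-2] = [-3]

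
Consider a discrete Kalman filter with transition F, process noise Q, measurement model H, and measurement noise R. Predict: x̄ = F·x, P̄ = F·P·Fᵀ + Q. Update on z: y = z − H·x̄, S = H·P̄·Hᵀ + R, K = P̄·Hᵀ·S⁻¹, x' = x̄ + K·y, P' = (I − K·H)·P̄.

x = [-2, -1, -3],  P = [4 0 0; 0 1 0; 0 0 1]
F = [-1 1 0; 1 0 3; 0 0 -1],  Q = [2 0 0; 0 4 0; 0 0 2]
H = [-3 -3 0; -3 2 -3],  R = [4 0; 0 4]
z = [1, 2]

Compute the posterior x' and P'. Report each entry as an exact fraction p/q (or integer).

x̄ = F·x = [1, -11, 3]
P̄ = F·P·Fᵀ + Q = [7 -4 0; -4 17 -3; 0 -3 3]
y = z − H·x̄ = [-29, 36]
S = H·P̄·Hᵀ + R = [148 -78; -78 246]
K = P̄·Hᵀ·S⁻¹ = [-373/2527 -2497/15162; -442/2527 2549/15162; 87/2527 -253/5054]
x' = x̄ + K·y = [-234/361, 45/361, 72/361]
P' = (I − K·H)·P̄ = [13579/15162 -10595/15162 -5771/5054; -10595/15162 14131/15162 5539/5054; -5771/5054 5539/5054 9801/5054]

x' = [-234/361, 45/361, 72/361]
P' = [13579/15162 -10595/15162 -5771/5054; -10595/15162 14131/15162 5539/5054; -5771/5054 5539/5054 9801/5054]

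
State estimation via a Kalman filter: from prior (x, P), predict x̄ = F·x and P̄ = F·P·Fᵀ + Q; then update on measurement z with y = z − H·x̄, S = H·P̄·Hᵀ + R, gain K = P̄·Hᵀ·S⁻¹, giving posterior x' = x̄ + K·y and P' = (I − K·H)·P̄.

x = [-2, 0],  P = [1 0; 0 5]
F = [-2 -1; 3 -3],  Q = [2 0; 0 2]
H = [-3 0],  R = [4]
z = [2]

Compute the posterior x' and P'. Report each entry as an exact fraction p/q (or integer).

x̄ = F·x = [4, -6]
P̄ = F·P·Fᵀ + Q = [11 9; 9 56]
y = z − H·x̄ = [14]
S = H·P̄·Hᵀ + R = [103]
K = P̄·Hᵀ·S⁻¹ = [-33/103; -27/103]
x' = x̄ + K·y = [-50/103, -996/103]
P' = (I − K·H)·P̄ = [44/103 36/103; 36/103 5039/103]

x' = [-50/103, -996/103]
P' = [44/103 36/103; 36/103 5039/103]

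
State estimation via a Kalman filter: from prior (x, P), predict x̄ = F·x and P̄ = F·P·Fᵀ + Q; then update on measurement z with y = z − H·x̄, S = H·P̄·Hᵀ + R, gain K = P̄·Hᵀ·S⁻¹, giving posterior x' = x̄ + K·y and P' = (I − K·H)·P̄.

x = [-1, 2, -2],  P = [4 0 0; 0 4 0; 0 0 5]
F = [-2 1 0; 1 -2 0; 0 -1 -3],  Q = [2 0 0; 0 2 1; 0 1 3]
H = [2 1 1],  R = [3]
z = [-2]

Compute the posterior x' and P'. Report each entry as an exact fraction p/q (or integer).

x' = [196/103, -506/103, -65/103]
P' = [1690/103 -1624/103 -1684/103; -1624/103 2265/103 980/103; -1684/103 980/103 2547/103]

x̄ = F·x = [4, -5, 4]
P̄ = F·P·Fᵀ + Q = [22 -16 -4; -16 22 9; -4 9 52]
y = z − H·x̄ = [-9]
S = H·P̄·Hᵀ + R = [103]
K = P̄·Hᵀ·S⁻¹ = [24/103; -1/103; 53/103]
x' = x̄ + K·y = [196/103, -506/103, -65/103]
P' = (I − K·H)·P̄ = [1690/103 -1624/103 -1684/103; -1624/103 2265/103 980/103; -1684/103 980/103 2547/103]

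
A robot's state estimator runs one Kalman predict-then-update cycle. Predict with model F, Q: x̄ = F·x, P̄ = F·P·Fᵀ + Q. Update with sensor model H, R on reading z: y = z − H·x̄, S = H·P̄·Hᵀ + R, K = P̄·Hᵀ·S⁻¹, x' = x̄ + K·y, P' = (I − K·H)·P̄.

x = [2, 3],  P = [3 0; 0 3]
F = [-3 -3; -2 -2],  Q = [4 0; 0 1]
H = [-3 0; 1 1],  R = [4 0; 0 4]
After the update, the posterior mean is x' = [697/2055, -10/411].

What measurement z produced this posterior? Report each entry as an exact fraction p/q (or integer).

x̄ = F·x = [-15, -10]
P̄ = F·P·Fᵀ + Q = [58 36; 36 25]
S = H·P̄·Hᵀ + R = [526 -282; -282 159]
K = P̄·Hᵀ·S⁻¹ = [-193/685 188/2055; 1/137 163/411]
x' − x̄ = [31522/2055, 4100/411] = K·y
y = (KᵀK)⁻¹·Kᵀ·(x' − x̄) = [-46, 26]
z = y + H·x̄ = [-46, 26] + [45, -25] = [-1, 1]

z = [-1, 1]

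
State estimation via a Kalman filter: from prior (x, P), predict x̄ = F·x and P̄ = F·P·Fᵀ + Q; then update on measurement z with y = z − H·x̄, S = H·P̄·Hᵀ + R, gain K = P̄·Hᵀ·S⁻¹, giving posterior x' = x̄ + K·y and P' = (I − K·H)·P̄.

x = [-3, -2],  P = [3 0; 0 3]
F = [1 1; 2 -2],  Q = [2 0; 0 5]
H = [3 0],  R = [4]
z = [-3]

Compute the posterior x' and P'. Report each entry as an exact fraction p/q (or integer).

x̄ = F·x = [-5, -2]
P̄ = F·P·Fᵀ + Q = [8 0; 0 29]
y = z − H·x̄ = [12]
S = H·P̄·Hᵀ + R = [76]
K = P̄·Hᵀ·S⁻¹ = [6/19; 0]
x' = x̄ + K·y = [-23/19, -2]
P' = (I − K·H)·P̄ = [8/19 0; 0 29]

x' = [-23/19, -2]
P' = [8/19 0; 0 29]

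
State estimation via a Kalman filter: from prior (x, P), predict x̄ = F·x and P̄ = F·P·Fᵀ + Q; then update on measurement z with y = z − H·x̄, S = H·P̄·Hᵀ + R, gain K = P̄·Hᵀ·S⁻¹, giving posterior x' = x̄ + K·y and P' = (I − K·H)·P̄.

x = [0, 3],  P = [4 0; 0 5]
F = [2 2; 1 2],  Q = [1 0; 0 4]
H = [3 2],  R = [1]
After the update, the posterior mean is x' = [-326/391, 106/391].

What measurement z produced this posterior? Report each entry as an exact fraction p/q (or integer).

z = [-2]

x̄ = F·x = [6, 6]
P̄ = F·P·Fᵀ + Q = [37 28; 28 28]
S = H·P̄·Hᵀ + R = [782]
K = P̄·Hᵀ·S⁻¹ = [167/782; 70/391]
x' − x̄ = [-2672/391, -2240/391] = K·y
y = (KᵀK)⁻¹·Kᵀ·(x' − x̄) = [-32]
z = y + H·x̄ = [-32] + [30] = [-2]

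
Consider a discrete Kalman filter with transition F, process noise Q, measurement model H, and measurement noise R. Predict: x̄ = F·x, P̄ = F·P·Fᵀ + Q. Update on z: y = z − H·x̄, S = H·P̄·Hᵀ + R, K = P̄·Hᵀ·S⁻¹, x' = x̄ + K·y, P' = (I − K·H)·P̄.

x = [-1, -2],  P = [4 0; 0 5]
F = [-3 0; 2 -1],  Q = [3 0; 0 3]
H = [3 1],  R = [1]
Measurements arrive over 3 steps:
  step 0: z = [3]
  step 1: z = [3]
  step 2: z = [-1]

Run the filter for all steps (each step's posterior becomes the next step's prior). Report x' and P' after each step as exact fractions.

step 0: x' = [69/116, 36/29], P' = [399/232 -138/29; -138/29 408/29]
step 1: x' = [34173/14551, -60816/14551], P' = [48216/14551 -137493/14551; -137493/14551 405333/14551]
step 2: x' = [-55395/80881, 300255/323524], P' = [359391/80881 -2064969/161762; -2064969/161762 48645753/1294096]

step 0: x̄ = F·x = [3, 0]
step 0: P̄ = F·P·Fᵀ + Q = [39 -24; -24 24]
step 0: y = z − H·x̄ = [-6]
step 0: S = H·P̄·Hᵀ + R = [232]
step 0: K = P̄·Hᵀ·S⁻¹ = [93/232; -6/29]
step 0: x' = x̄ + K·y = [69/116, 36/29]
step 0: P' = (I − K·H)·P̄ = [399/232 -138/29; -138/29 408/29]
step 1: x̄ = F·x = [-207/116, -3/58]
step 1: P̄ = F·P·Fᵀ + Q = [4287/232 -2853/116; -2853/116 2493/58]
step 1: y = z − H·x̄ = [975/116]
step 1: S = H·P̄·Hᵀ + R = [14551/232]
step 1: K = P̄·Hᵀ·S⁻¹ = [7155/14551; -7146/14551]
step 1: x' = x̄ + K·y = [34173/14551, -60816/14551]
step 1: P' = (I − K·H)·P̄ = [48216/14551 -137493/14551; -137493/14551 405333/14551]
step 2: x̄ = F·x = [-102519/14551, 129162/14551]
step 2: P̄ = F·P·Fᵀ + Q = [477597/14551 -701775/14551; -701775/14551 1191822/14551]
step 2: y = z − H·x̄ = [163844/14551]
step 2: S = H·P̄·Hᵀ + R = [1294096/14551]
step 2: K = P̄·Hᵀ·S⁻¹ = [91377/161762; -913503/1294096]
step 2: x' = x̄ + K·y = [-55395/80881, 300255/323524]
step 2: P' = (I − K·H)·P̄ = [359391/80881 -2064969/161762; -2064969/161762 48645753/1294096]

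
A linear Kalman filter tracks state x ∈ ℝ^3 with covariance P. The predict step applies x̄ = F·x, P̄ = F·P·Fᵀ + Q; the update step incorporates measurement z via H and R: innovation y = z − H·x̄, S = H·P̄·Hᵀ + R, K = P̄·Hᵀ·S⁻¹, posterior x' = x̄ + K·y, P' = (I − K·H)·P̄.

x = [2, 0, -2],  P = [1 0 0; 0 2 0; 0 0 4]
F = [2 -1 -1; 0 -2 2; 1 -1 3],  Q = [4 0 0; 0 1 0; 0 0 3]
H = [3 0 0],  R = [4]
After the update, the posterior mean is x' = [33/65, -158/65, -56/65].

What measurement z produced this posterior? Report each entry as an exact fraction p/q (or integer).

z = [1]

x̄ = F·x = [6, -4, -4]
P̄ = F·P·Fᵀ + Q = [14 -4 -8; -4 25 28; -8 28 42]
S = H·P̄·Hᵀ + R = [130]
K = P̄·Hᵀ·S⁻¹ = [21/65; -6/65; -12/65]
x' − x̄ = [-357/65, 102/65, 204/65] = K·y
y = (KᵀK)⁻¹·Kᵀ·(x' − x̄) = [-17]
z = y + H·x̄ = [-17] + [18] = [1]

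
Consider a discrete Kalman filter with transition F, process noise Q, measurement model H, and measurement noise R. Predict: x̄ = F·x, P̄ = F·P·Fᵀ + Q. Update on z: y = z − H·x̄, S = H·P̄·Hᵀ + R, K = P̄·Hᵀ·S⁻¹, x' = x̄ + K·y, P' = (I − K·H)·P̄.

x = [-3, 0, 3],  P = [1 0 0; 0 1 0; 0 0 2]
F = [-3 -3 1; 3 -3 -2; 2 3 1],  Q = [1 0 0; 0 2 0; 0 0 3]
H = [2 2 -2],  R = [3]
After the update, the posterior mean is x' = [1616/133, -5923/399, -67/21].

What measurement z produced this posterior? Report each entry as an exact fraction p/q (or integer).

z = [1]

x̄ = F·x = [12, -15, -3]
P̄ = F·P·Fᵀ + Q = [21 -4 -13; -4 28 -7; -13 -7 18]
S = H·P̄·Hᵀ + R = [399]
K = P̄·Hᵀ·S⁻¹ = [20/133; 62/399; -4/21]
x' − x̄ = [20/133, 62/399, -4/21] = K·y
y = (KᵀK)⁻¹·Kᵀ·(x' − x̄) = [1]
z = y + H·x̄ = [1] + [0] = [1]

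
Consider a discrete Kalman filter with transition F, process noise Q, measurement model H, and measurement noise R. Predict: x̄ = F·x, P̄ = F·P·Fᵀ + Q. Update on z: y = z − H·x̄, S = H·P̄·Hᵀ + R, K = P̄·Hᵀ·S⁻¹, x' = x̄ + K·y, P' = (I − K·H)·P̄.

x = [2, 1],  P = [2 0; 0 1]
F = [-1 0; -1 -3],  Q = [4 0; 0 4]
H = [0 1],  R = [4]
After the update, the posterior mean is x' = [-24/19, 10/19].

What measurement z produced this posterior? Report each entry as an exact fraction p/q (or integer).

x̄ = F·x = [-2, -5]
P̄ = F·P·Fᵀ + Q = [6 2; 2 15]
S = H·P̄·Hᵀ + R = [19]
K = P̄·Hᵀ·S⁻¹ = [2/19; 15/19]
x' − x̄ = [14/19, 105/19] = K·y
y = (KᵀK)⁻¹·Kᵀ·(x' − x̄) = [7]
z = y + H·x̄ = [7] + [-5] = [2]

z = [2]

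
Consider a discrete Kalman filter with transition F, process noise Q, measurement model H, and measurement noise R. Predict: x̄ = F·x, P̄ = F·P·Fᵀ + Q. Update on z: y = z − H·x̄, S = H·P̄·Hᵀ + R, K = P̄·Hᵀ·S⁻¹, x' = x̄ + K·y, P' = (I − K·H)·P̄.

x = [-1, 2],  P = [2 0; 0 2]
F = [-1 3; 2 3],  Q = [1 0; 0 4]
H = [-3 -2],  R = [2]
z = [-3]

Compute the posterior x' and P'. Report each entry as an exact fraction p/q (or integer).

x̄ = F·x = [7, 4]
P̄ = F·P·Fᵀ + Q = [21 14; 14 30]
y = z − H·x̄ = [26]
S = H·P̄·Hᵀ + R = [479]
K = P̄·Hᵀ·S⁻¹ = [-91/479; -102/479]
x' = x̄ + K·y = [987/479, -736/479]
P' = (I − K·H)·P̄ = [1778/479 -2576/479; -2576/479 3966/479]

x' = [987/479, -736/479]
P' = [1778/479 -2576/479; -2576/479 3966/479]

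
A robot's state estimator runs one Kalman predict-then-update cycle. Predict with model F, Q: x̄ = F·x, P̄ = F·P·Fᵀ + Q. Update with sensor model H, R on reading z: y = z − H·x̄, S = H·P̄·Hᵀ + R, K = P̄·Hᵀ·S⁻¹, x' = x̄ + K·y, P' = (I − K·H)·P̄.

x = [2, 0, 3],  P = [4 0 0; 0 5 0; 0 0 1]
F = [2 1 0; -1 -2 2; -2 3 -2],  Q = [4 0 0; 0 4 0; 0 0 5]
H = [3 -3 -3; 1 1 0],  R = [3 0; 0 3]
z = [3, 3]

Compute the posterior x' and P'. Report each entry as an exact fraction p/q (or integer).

x̄ = F·x = [4, 4, -10]
P̄ = F·P·Fᵀ + Q = [25 -18 -1; -18 32 -26; -1 -26 70]
y = z − H·x̄ = [-27, -5]
S = H·P̄·Hᵀ + R = [1020 60; 60 24]
K = P̄·Hᵀ·S⁻¹ = [229/1740 -13/348; -107/870 155/174; -9/116 -27/29]
x' = x̄ + K·y = [19/30, 43/15, -13/4]
P' = (I − K·H)·P̄ = [13727/1740 -6961/870 457/29; -6961/870 4643/435 -538/29; 457/29 -538/29 3989/116]

x' = [19/30, 43/15, -13/4]
P' = [13727/1740 -6961/870 457/29; -6961/870 4643/435 -538/29; 457/29 -538/29 3989/116]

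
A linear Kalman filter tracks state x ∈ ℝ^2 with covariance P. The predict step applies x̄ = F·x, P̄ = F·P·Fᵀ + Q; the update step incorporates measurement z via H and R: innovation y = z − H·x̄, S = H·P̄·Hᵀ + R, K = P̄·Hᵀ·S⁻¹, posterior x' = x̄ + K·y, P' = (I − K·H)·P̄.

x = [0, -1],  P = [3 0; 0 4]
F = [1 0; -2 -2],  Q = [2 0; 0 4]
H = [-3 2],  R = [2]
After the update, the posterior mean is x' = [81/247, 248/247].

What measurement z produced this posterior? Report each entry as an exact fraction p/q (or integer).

x̄ = F·x = [0, 2]
P̄ = F·P·Fᵀ + Q = [5 -6; -6 32]
S = H·P̄·Hᵀ + R = [247]
K = P̄·Hᵀ·S⁻¹ = [-27/247; 82/247]
x' − x̄ = [81/247, -246/247] = K·y
y = (KᵀK)⁻¹·Kᵀ·(x' − x̄) = [-3]
z = y + H·x̄ = [-3] + [4] = [1]

z = [1]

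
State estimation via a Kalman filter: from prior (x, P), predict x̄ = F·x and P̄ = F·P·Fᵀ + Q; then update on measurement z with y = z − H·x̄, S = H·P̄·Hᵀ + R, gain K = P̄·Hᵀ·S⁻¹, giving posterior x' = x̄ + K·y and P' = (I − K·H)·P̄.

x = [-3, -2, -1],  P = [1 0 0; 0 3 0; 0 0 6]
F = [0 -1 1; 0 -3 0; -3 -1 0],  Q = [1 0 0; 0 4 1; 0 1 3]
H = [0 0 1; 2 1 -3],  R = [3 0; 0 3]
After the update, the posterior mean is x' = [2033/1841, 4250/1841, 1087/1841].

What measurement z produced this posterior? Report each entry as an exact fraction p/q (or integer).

z = [-1, 3]

x̄ = F·x = [1, 6, 11]
P̄ = F·P·Fᵀ + Q = [10 9 3; 9 31 10; 3 10 15]
S = H·P̄·Hᵀ + R = [18 -29; -29 149]
K = P̄·Hᵀ·S⁻¹ = [1027/1841 447/1841; 2041/1841 632/1841; 1394/1841 -87/1841]
x' − x̄ = [192/1841, -6796/1841, -19164/1841] = K·y
y = (KᵀK)⁻¹·Kᵀ·(x' − x̄) = [-12, 28]
z = y + H·x̄ = [-12, 28] + [11, -25] = [-1, 3]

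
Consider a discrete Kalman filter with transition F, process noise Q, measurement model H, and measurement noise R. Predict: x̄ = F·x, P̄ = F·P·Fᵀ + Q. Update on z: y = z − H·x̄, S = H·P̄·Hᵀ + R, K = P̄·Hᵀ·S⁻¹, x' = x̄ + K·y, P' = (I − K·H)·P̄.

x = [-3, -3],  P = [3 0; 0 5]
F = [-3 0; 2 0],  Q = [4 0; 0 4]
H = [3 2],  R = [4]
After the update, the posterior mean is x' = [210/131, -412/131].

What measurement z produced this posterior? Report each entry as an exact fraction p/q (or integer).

x̄ = F·x = [9, -6]
P̄ = F·P·Fᵀ + Q = [31 -18; -18 16]
S = H·P̄·Hᵀ + R = [131]
K = P̄·Hᵀ·S⁻¹ = [57/131; -22/131]
x' − x̄ = [-969/131, 374/131] = K·y
y = (KᵀK)⁻¹·Kᵀ·(x' − x̄) = [-17]
z = y + H·x̄ = [-17] + [15] = [-2]

z = [-2]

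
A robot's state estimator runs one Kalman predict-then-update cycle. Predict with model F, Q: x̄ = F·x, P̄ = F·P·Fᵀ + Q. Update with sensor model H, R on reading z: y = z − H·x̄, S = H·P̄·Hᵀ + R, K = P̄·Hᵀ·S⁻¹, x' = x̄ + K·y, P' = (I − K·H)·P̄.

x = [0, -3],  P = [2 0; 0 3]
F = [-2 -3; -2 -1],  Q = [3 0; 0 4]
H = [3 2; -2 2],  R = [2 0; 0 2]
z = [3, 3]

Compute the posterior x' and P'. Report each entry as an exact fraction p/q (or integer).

x̄ = F·x = [9, 3]
P̄ = F·P·Fᵀ + Q = [38 17; 17 15]
y = z − H·x̄ = [-30, 15]
S = H·P̄·Hᵀ + R = [608 -134; -134 78]
K = P̄·Hᵀ·S⁻¹ = [1479/7367 -1426/7367; 2891/14734 4211/14734]
x' = x̄ + K·y = [543/7367, 20637/14734]
P' = (I − K·H)·P̄ = [1162/7367 -264/7367; -264/7367 3683/14734]

x' = [543/7367, 20637/14734]
P' = [1162/7367 -264/7367; -264/7367 3683/14734]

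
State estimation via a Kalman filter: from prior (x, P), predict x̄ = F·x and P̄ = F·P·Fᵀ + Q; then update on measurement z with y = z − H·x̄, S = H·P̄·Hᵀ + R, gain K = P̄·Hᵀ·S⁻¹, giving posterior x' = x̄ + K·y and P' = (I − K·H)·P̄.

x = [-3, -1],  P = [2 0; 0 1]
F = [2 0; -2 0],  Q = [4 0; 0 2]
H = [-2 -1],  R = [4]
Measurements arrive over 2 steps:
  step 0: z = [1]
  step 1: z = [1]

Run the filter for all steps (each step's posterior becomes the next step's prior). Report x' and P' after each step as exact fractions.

step 0: x̄ = F·x = [-6, 6]
step 0: P̄ = F·P·Fᵀ + Q = [12 -8; -8 10]
step 0: y = z − H·x̄ = [-5]
step 0: S = H·P̄·Hᵀ + R = [30]
step 0: K = P̄·Hᵀ·S⁻¹ = [-8/15; 1/5]
step 0: x' = x̄ + K·y = [-10/3, 5]
step 0: P' = (I − K·H)·P̄ = [52/15 -24/5; -24/5 44/5]
step 1: x̄ = F·x = [-20/3, 20/3]
step 1: P̄ = F·P·Fᵀ + Q = [268/15 -208/15; -208/15 238/15]
step 1: y = z − H·x̄ = [-17/3]
step 1: S = H·P̄·Hᵀ + R = [538/15]
step 1: K = P̄·Hᵀ·S⁻¹ = [-164/269; 89/269]
step 1: x' = x̄ + K·y = [-864/269, 1289/269]
step 1: P' = (I − K·H)·P̄ = [1220/269 -1784/269; -1784/269 3212/269]

step 0: x' = [-10/3, 5], P' = [52/15 -24/5; -24/5 44/5]
step 1: x' = [-864/269, 1289/269], P' = [1220/269 -1784/269; -1784/269 3212/269]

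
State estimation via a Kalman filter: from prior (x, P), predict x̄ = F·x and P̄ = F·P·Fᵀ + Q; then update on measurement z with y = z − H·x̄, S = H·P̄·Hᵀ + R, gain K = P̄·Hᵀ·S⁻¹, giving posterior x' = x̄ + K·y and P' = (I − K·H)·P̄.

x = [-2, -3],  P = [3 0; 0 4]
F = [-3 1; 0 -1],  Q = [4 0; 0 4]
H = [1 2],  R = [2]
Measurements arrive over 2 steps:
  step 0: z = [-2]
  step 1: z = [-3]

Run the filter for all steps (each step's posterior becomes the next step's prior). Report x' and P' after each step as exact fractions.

step 0: x' = [-138/53, 27/53], P' = [1126/53 -536/53; -536/53 280/53]
step 1: x' = [-2842/697, 421/697], P' = [68161/2091 -31564/2091; -31564/2091 15556/2091]

step 0: x̄ = F·x = [3, 3]
step 0: P̄ = F·P·Fᵀ + Q = [35 -4; -4 8]
step 0: y = z − H·x̄ = [-11]
step 0: S = H·P̄·Hᵀ + R = [53]
step 0: K = P̄·Hᵀ·S⁻¹ = [27/53; 12/53]
step 0: x' = x̄ + K·y = [-138/53, 27/53]
step 0: P' = (I − K·H)·P̄ = [1126/53 -536/53; -536/53 280/53]
step 1: x̄ = F·x = [441/53, -27/53]
step 1: P̄ = F·P·Fᵀ + Q = [13842/53 -1888/53; -1888/53 492/53]
step 1: y = z − H·x̄ = [-546/53]
step 1: S = H·P̄·Hᵀ + R = [8364/53]
step 1: K = P̄·Hᵀ·S⁻¹ = [5033/4182; -226/2091]
step 1: x' = x̄ + K·y = [-2842/697, 421/697]
step 1: P' = (I − K·H)·P̄ = [68161/2091 -31564/2091; -31564/2091 15556/2091]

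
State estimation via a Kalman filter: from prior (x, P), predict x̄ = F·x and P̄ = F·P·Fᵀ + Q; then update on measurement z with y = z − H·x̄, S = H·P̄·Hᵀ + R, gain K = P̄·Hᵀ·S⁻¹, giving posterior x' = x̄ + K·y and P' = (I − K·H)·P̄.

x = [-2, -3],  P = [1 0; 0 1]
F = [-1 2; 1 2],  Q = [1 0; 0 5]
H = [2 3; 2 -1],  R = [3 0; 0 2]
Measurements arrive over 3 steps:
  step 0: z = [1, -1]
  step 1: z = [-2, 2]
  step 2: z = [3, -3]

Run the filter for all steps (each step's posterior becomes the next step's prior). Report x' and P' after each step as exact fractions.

step 0: x' = [-105/404, 29/101], P' = [123/404 -8/101; -8/101 30/101]
step 1: x' = [9457/18897, -53530/56691], P' = [16376/56691 -12674/170073; -12674/170073 148850/510219]
step 2: x' = [-539345397/631078537, 894434797/631078537], P' = [181864821/631078537 -46864554/631078537; -46864554/631078537 184026246/631078537]

step 0: x̄ = F·x = [-4, -8]
step 0: P̄ = F·P·Fᵀ + Q = [6 3; 3 10]
step 0: y = z − H·x̄ = [33, -1]
step 0: S = H·P̄·Hᵀ + R = [153 6; 6 24]
step 0: K = P̄·Hᵀ·S⁻¹ = [25/202 139/404; 74/303 -23/101]
step 0: x' = x̄ + K·y = [-105/404, 29/101]
step 0: P' = (I − K·H)·P̄ = [123/404 -8/101; -8/101 30/101]
step 1: x̄ = F·x = [337/404, 127/404]
step 1: P̄ = F·P·Fᵀ + Q = [1135/404 357/404; 357/404 2495/404]
step 1: y = z − H·x̄ = [-1863/404, 261/404]
step 1: S = H·P̄·Hᵀ + R = [32491/404 -1517/404; -1517/404 6415/404]
step 1: K = P̄·Hᵀ·S⁻¹ = [20078/170073 55465/170073; 123502/510219 -112447/510219]
step 1: x' = x̄ + K·y = [9457/18897, -53530/56691]
step 1: P' = (I − K·H)·P̄ = [16376/56691 -12674/170073; -12674/170073 148850/510219]
step 2: x̄ = F·x = [-135431/56691, -78689/56691]
step 2: P̄ = F·P·Fᵀ + Q = [1405091/510219 448016/510219; 448016/510219 3141791/510219]
step 2: y = z − H·x̄ = [677002/56691, 22100/56691]
step 2: S = H·P̄·Hᵀ + R = [40803332/510219 -2012945/510219; -2012945/510219 7990529/510219]
step 2: K = P̄·Hᵀ·S⁻¹ = [74378660/631078537 205297098/631078537; 152783210/631078537 -138877677/631078537]
step 2: x' = x̄ + K·y = [-539345397/631078537, 894434797/631078537]
step 2: P' = (I − K·H)·P̄ = [181864821/631078537 -46864554/631078537; -46864554/631078537 184026246/631078537]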